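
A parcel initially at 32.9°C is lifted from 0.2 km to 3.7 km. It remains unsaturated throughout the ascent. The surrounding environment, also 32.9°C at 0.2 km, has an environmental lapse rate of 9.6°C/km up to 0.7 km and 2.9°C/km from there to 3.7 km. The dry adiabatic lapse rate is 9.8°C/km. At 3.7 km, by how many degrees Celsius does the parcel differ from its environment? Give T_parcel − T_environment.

Parcel:
  200 → 3700 m (dry, 9.8°C/km): ΔT = -9.8 × 3.5 = -34.3°C → T = -1.4°C
Environment:
  200 → 700 m (environment, lower layer, 9.6°C/km): ΔT = -9.6 × 0.5 = -4.8°C → T = 28.1°C
  700 → 3700 m (environment, upper layer, 2.9°C/km): ΔT = -2.9 × 3 = -8.7°C → T = 19.4°C
T_parcel − T_env = -1.4 − 19.4 = -20.8°C

-20.8°C (parcel cooler than environment)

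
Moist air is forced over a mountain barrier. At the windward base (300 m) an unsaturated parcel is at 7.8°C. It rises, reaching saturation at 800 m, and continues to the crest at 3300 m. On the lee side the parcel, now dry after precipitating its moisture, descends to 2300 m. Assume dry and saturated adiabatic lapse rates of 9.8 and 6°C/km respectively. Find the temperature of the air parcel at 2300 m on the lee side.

-2.3°C

Dry to 800 m: -9.8 × 0.5 km = -4.9°C, so T = 2.9°C.
Saturated to 3300 m: -6 × 2.5 km = -15°C, so T = -12.1°C.
Dry descent to 2300 m: +9.8 × 1 km = +9.8°C, so T = -2.3°C.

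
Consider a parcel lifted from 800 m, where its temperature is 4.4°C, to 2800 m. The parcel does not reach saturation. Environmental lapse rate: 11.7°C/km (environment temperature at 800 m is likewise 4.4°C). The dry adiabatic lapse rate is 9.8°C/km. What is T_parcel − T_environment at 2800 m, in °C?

Parcel:
  Dry to 2800 m: -9.8 × 2 km = -19.6°C, so T = -15.2°C.
Environment:
  Environment to 2800 m: -11.7 × 2 km = -23.4°C, so T = -19°C.
T_parcel − T_env = -15.2 − (-19) = +3.8°C

+3.8°C (parcel warmer than environment)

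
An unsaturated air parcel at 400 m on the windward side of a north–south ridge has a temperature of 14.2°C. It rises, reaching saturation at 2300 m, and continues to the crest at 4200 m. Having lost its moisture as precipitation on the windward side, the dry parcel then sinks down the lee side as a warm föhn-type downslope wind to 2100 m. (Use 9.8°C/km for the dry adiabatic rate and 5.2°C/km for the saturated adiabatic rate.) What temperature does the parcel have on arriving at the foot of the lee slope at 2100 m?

6.28°C

From 400 m to 2300 m (dry): cools by 9.8 × 1.9 = 18.62°C, giving -4.42°C.
From 2300 m to 4200 m (saturated): cools by 5.2 × 1.9 = 9.88°C, giving -14.3°C.
From 4200 m to 2100 m (dry descent): warms by 9.8 × 2.1 = 20.58°C, giving 6.28°C.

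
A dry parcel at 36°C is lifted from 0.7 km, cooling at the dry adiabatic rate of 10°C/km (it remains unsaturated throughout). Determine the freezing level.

4.3 km

Height above start = (36 − 0) / 10 = 3.6 km
Altitude = 700 m + 3600 m = 4300 m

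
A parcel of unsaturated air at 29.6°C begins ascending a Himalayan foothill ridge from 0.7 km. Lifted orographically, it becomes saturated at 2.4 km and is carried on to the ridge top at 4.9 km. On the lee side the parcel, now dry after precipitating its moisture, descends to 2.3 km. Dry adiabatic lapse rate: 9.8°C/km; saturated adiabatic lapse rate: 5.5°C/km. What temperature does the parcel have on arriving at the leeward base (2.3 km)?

24.67°C

From 700 m to 2400 m (dry): cools by 9.8 × 1.7 = 16.66°C, giving 12.94°C.
From 2400 m to 4900 m (saturated): cools by 5.5 × 2.5 = 13.75°C, giving -0.81°C.
From 4900 m to 2300 m (dry descent): warms by 9.8 × 2.6 = 25.48°C, giving 24.67°C.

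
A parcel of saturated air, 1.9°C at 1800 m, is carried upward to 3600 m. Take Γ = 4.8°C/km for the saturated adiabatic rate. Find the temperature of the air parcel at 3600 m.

-6.74°C

Saturated adiabatic to 3600 m: -4.8 × 1.8 km = -8.64°C, so T = -6.74°C.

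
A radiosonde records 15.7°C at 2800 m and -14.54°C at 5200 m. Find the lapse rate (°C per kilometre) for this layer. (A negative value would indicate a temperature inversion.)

Γ = −ΔT/Δz = (15.7 − (-14.54)) / (5200 − 2800) m
  = 30.24°C / 2.4 km = 12.6°C/km

12.6°C/km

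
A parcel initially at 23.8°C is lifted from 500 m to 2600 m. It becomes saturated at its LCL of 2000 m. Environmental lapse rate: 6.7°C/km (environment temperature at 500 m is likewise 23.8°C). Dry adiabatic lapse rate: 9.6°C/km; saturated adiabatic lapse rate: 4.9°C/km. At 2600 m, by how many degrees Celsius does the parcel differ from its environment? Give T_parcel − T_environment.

-3.27°C (parcel cooler than environment)

Parcel:
  500–2000 m, dry: Δz = 1.5 km ⇒ ΔT = -14.4°C; T = 9.4°C
  2000–2600 m, saturated: Δz = 0.6 km ⇒ ΔT = -2.94°C; T = 6.46°C
Environment:
  500–2600 m, environment: Δz = 2.1 km ⇒ ΔT = -14.07°C; T = 9.73°C
T_parcel − T_env = 6.46 − 9.73 = -3.27°C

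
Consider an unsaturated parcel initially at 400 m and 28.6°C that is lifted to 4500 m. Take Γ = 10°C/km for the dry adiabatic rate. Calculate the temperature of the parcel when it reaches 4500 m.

400–4500 m, dry adiabatic: Δz = 4.1 km ⇒ ΔT = -41°C; T = -12.4°C

-12.4°C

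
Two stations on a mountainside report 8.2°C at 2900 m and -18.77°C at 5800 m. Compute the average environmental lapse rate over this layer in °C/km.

Γ = −ΔT/Δz = (8.2 − (-18.77)) / (5800 − 2900) m
  = 26.97°C / 2.9 km = 9.3°C/km

9.3°C/km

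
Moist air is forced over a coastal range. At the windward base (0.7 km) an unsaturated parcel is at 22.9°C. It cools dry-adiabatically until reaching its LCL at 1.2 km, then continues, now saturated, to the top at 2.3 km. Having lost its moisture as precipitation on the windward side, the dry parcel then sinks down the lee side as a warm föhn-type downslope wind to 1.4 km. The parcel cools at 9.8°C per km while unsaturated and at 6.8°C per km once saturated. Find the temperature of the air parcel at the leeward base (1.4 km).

Dry to 1200 m: -9.8 × 0.5 km = -4.9°C, so T = 18°C.
Saturated to 2300 m: -6.8 × 1.1 km = -7.48°C, so T = 10.52°C.
Dry descent to 1400 m: +9.8 × 0.9 km = +8.82°C, so T = 19.34°C.

19.34°C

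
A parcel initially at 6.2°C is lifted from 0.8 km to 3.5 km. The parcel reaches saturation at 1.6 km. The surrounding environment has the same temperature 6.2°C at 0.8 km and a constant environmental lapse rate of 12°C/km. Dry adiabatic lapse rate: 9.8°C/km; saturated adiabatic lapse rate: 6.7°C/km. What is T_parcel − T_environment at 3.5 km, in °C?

Parcel:
  From 800 m to 1600 m (dry): cools by 9.8 × 0.8 = 7.84°C, giving -1.64°C.
  From 1600 m to 3500 m (saturated): cools by 6.7 × 1.9 = 12.73°C, giving -14.37°C.
Environment:
  From 800 m to 3500 m (environment): cools by 12 × 2.7 = 32.4°C, giving -26.2°C.
T_parcel − T_env = -14.37 − (-26.2) = +11.83°C

+11.83°C (parcel warmer than environment)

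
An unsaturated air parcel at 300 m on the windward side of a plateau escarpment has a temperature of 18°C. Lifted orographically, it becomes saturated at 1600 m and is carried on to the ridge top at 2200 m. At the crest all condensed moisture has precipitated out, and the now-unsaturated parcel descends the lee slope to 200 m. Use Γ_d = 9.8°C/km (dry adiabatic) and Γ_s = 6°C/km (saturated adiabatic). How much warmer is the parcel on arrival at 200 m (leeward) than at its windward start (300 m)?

From 300 m to 1600 m (dry): cools by 9.8 × 1.3 = 12.74°C, giving 5.26°C.
From 1600 m to 2200 m (saturated): cools by 6 × 0.6 = 3.6°C, giving 1.66°C.
From 2200 m to 200 m (dry descent): warms by 9.8 × 2 = 19.6°C, giving 21.26°C.
Net change vs windward start: 21.26 − 18 = +3.26°C

+3.26°C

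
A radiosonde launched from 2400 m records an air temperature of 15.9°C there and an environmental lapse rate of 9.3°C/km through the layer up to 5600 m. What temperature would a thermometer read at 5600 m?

Environmental to 5600 m: -9.3 × 3.2 km = -29.76°C, so T = -13.86°C.

-13.86°C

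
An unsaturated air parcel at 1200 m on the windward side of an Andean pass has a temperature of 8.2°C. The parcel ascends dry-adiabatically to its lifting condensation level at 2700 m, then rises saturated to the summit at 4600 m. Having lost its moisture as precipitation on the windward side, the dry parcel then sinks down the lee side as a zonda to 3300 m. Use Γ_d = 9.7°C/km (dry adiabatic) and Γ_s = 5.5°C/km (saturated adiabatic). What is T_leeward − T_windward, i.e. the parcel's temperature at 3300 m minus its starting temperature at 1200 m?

1200–2700 m, dry: Δz = 1.5 km ⇒ ΔT = -14.55°C; T = -6.35°C
2700–4600 m, saturated: Δz = 1.9 km ⇒ ΔT = -10.45°C; T = -16.8°C
4600–3300 m, dry descent: Δz = 1.3 km ⇒ ΔT = +12.61°C; T = -4.19°C
Net change vs windward start: -4.19 − 8.2 = -12.39°C

-12.39°C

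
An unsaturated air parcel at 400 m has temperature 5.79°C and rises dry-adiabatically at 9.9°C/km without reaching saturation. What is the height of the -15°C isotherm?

Height above start = (5.79 − (-15)) / 9.9 = 2.1 km
Altitude = 400 m + 2100 m = 2500 m

2500 m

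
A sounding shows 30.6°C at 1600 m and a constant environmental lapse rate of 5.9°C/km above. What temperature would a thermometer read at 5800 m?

5.82°C

From 1600 m to 5800 m (environmental): cools by 5.9 × 4.2 = 24.78°C, giving 5.82°C.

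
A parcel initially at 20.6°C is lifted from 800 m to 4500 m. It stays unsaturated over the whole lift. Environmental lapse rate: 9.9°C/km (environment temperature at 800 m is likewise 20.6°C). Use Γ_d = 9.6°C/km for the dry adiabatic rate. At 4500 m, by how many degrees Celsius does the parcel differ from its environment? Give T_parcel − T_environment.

Parcel:
  Dry to 4500 m: -9.6 × 3.7 km = -35.52°C, so T = -14.92°C.
Environment:
  Environment to 4500 m: -9.9 × 3.7 km = -36.63°C, so T = -16.03°C.
T_parcel − T_env = -14.92 − (-16.03) = +1.11°C

+1.11°C (parcel warmer than environment)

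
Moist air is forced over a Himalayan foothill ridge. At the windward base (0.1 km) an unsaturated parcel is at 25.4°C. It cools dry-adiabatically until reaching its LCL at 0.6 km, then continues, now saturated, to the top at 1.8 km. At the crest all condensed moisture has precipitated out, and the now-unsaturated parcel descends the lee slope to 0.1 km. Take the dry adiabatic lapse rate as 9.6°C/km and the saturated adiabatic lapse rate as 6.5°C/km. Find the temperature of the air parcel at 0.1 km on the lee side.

From 100 m to 600 m (dry): cools by 9.6 × 0.5 = 4.8°C, giving 20.6°C.
From 600 m to 1800 m (saturated): cools by 6.5 × 1.2 = 7.8°C, giving 12.8°C.
From 1800 m to 100 m (dry descent): warms by 9.6 × 1.7 = 16.32°C, giving 29.12°C.

29.12°C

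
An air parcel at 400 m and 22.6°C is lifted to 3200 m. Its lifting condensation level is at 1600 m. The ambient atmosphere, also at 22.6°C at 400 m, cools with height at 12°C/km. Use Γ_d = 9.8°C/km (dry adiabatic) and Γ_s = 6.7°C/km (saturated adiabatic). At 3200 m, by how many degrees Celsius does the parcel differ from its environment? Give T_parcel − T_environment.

Parcel:
  400–1600 m, dry: Δz = 1.2 km ⇒ ΔT = -11.76°C; T = 10.84°C
  1600–3200 m, saturated: Δz = 1.6 km ⇒ ΔT = -10.72°C; T = 0.12°C
Environment:
  400–3200 m, environment: Δz = 2.8 km ⇒ ΔT = -33.6°C; T = -11°C
T_parcel − T_env = 0.12 − (-11) = +11.12°C

+11.12°C (parcel warmer than environment)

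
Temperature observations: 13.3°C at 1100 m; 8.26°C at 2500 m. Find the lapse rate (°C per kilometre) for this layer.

3.6°C/km

Γ = −ΔT/Δz = (13.3 − 8.26) / (2500 − 1100) m
  = 5.04°C / 1.4 km = 3.6°C/km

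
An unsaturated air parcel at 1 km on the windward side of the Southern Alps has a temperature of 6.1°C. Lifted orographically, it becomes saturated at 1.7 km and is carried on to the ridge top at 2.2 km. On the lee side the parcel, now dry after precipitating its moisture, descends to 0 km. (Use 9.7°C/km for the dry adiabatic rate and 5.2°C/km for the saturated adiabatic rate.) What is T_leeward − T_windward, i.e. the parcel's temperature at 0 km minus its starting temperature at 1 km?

1000 → 1700 m (dry, 9.7°C/km): ΔT = -9.7 × 0.7 = -6.79°C → T = -0.69°C
1700 → 2200 m (saturated, 5.2°C/km): ΔT = -5.2 × 0.5 = -2.6°C → T = -3.29°C
2200 → 0 m (dry descent, 9.7°C/km): ΔT = +9.7 × 2.2 = +21.34°C → T = 18.05°C
Net change vs windward start: 18.05 − 6.1 = +11.95°C

+11.95°C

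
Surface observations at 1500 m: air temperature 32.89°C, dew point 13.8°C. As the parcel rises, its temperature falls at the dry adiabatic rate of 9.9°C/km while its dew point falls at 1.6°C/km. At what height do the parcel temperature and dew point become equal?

T and T_d converge at 9.9 − 1.6 = 8.3°C per km
Height above start = (32.89 − 13.8) / 8.3 = 2.3 km
LCL altitude = 1500 m + 2300 m = 3800 m

3800 m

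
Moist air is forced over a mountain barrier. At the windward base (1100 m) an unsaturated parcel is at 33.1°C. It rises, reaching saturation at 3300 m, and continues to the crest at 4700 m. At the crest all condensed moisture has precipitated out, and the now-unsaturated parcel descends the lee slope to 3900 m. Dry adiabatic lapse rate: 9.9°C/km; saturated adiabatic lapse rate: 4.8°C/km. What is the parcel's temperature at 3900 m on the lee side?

12.52°C

Dry to 3300 m: -9.9 × 2.2 km = -21.78°C, so T = 11.32°C.
Saturated to 4700 m: -4.8 × 1.4 km = -6.72°C, so T = 4.6°C.
Dry descent to 3900 m: +9.9 × 0.8 km = +7.92°C, so T = 12.52°C.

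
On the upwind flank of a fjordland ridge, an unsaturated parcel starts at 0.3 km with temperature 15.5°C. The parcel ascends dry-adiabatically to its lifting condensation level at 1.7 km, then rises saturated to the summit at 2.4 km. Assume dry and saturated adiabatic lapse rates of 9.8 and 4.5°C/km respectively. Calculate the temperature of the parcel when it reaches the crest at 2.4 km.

300–1700 m, dry: Δz = 1.4 km ⇒ ΔT = -13.72°C; T = 1.78°C
1700–2400 m, saturated: Δz = 0.7 km ⇒ ΔT = -3.15°C; T = -1.37°C

-1.37°C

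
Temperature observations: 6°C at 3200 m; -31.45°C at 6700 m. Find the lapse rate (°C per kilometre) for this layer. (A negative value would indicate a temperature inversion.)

10.7°C/km

Γ = −ΔT/Δz = (6 − (-31.45)) / (6700 − 3200) m
  = 37.45°C / 3.5 km = 10.7°C/km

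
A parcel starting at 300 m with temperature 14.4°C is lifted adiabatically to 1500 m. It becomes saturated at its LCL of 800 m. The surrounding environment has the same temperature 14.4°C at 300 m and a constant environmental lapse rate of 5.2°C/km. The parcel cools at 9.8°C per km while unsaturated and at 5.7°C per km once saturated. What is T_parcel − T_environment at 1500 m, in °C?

-2.65°C (parcel cooler than environment)

Parcel:
  Dry to 800 m: -9.8 × 0.5 km = -4.9°C, so T = 9.5°C.
  Saturated to 1500 m: -5.7 × 0.7 km = -3.99°C, so T = 5.51°C.
Environment:
  Environment to 1500 m: -5.2 × 1.2 km = -6.24°C, so T = 8.16°C.
T_parcel − T_env = 5.51 − 8.16 = -2.65°C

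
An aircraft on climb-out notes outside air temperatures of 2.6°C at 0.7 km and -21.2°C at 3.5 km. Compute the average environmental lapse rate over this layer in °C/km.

8.5°C/km

Γ = −ΔT/Δz = (2.6 − (-21.2)) / (3500 − 700) m
  = 23.8°C / 2.8 km = 8.5°C/km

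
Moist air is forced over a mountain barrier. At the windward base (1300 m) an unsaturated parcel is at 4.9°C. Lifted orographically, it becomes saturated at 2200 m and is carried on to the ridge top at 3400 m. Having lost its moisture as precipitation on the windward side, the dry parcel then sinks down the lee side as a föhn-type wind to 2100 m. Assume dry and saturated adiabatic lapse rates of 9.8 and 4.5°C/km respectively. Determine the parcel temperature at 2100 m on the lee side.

1300–2200 m, dry: Δz = 0.9 km ⇒ ΔT = -8.82°C; T = -3.92°C
2200–3400 m, saturated: Δz = 1.2 km ⇒ ΔT = -5.4°C; T = -9.32°C
3400–2100 m, dry descent: Δz = 1.3 km ⇒ ΔT = +12.74°C; T = 3.42°C

3.42°C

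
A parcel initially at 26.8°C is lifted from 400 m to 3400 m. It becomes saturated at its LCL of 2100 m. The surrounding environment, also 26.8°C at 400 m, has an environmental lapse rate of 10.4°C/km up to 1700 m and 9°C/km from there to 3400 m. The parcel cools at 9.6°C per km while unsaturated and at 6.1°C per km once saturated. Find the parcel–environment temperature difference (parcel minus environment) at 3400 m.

Parcel:
  From 400 m to 2100 m (dry): cools by 9.6 × 1.7 = 16.32°C, giving 10.48°C.
  From 2100 m to 3400 m (saturated): cools by 6.1 × 1.3 = 7.93°C, giving 2.55°C.
Environment:
  From 400 m to 1700 m (environment, lower layer): cools by 10.4 × 1.3 = 13.52°C, giving 13.28°C.
  From 1700 m to 3400 m (environment, upper layer): cools by 9 × 1.7 = 15.3°C, giving -2.02°C.
T_parcel − T_env = 2.55 − (-2.02) = +4.57°C

+4.57°C (parcel warmer than environment)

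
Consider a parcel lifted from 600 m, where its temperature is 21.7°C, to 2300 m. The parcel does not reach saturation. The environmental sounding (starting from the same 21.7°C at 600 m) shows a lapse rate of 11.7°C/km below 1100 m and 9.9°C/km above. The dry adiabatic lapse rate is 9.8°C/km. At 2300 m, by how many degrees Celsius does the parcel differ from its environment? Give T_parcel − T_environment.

Parcel:
  600–2300 m, dry: Δz = 1.7 km ⇒ ΔT = -16.66°C; T = 5.04°C
Environment:
  600–1100 m, environment, lower layer: Δz = 0.5 km ⇒ ΔT = -5.85°C; T = 15.85°C
  1100–2300 m, environment, upper layer: Δz = 1.2 km ⇒ ΔT = -11.88°C; T = 3.97°C
T_parcel − T_env = 5.04 − 3.97 = +1.07°C

+1.07°C (parcel warmer than environment)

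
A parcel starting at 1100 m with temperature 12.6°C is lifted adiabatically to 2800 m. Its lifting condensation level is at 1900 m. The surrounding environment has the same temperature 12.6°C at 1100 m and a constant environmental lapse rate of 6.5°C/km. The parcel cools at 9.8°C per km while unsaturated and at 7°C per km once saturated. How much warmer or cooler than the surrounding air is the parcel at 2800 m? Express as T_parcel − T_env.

Parcel:
  1100–1900 m, dry: Δz = 0.8 km ⇒ ΔT = -7.84°C; T = 4.76°C
  1900–2800 m, saturated: Δz = 0.9 km ⇒ ΔT = -6.3°C; T = -1.54°C
Environment:
  1100–2800 m, environment: Δz = 1.7 km ⇒ ΔT = -11.05°C; T = 1.55°C
T_parcel − T_env = -1.54 − 1.55 = -3.09°C

-3.09°C (parcel cooler than environment)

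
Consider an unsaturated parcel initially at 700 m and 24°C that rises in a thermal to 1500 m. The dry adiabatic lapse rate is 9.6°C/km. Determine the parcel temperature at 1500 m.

From 700 m to 1500 m (dry adiabatic): cools by 9.6 × 0.8 = 7.68°C, giving 16.32°C.

16.32°C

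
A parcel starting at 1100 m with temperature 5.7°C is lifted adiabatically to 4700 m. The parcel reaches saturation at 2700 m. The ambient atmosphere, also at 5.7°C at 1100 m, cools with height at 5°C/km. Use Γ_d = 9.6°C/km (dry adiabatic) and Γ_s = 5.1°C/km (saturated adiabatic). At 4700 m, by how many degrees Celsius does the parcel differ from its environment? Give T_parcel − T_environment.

-7.56°C (parcel cooler than environment)

Parcel:
  1100–2700 m, dry: Δz = 1.6 km ⇒ ΔT = -15.36°C; T = -9.66°C
  2700–4700 m, saturated: Δz = 2 km ⇒ ΔT = -10.2°C; T = -19.86°C
Environment:
  1100–4700 m, environment: Δz = 3.6 km ⇒ ΔT = -18°C; T = -12.3°C
T_parcel − T_env = -19.86 − (-12.3) = -7.56°C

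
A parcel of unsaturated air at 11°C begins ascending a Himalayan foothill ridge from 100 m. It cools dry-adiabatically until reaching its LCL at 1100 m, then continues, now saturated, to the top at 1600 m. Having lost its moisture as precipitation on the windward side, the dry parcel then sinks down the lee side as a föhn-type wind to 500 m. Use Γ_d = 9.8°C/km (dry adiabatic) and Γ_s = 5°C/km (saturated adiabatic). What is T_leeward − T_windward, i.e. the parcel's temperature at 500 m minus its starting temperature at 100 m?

100 → 1100 m (dry, 9.8°C/km): ΔT = -9.8 × 1 = -9.8°C → T = 1.2°C
1100 → 1600 m (saturated, 5°C/km): ΔT = -5 × 0.5 = -2.5°C → T = -1.3°C
1600 → 500 m (dry descent, 9.8°C/km): ΔT = +9.8 × 1.1 = +10.78°C → T = 9.48°C
Net change vs windward start: 9.48 − 11 = -1.52°C

-1.52°C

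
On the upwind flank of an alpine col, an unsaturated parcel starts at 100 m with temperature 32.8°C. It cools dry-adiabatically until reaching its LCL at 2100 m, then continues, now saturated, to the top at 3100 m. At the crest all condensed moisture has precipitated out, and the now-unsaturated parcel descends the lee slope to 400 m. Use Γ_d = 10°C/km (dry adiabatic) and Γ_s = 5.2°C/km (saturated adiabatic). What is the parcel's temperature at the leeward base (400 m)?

100 → 2100 m (dry, 10°C/km): ΔT = -10 × 2 = -20°C → T = 12.8°C
2100 → 3100 m (saturated, 5.2°C/km): ΔT = -5.2 × 1 = -5.2°C → T = 7.6°C
3100 → 400 m (dry descent, 10°C/km): ΔT = +10 × 2.7 = +27°C → T = 34.6°C

34.6°C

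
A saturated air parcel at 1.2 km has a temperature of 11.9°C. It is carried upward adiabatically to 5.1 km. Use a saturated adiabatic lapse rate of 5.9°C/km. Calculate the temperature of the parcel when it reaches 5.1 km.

-11.11°C

1200–5100 m, saturated adiabatic: Δz = 3.9 km ⇒ ΔT = -23.01°C; T = -11.11°C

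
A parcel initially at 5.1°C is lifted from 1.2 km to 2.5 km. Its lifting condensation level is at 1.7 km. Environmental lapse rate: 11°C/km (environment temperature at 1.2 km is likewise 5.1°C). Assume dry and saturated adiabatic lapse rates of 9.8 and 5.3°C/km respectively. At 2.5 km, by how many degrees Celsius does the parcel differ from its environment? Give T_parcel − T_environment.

+5.16°C (parcel warmer than environment)

Parcel:
  1200 → 1700 m (dry, 9.8°C/km): ΔT = -9.8 × 0.5 = -4.9°C → T = 0.2°C
  1700 → 2500 m (saturated, 5.3°C/km): ΔT = -5.3 × 0.8 = -4.24°C → T = -4.04°C
Environment:
  1200 → 2500 m (environment, 11°C/km): ΔT = -11 × 1.3 = -14.3°C → T = -9.2°C
T_parcel − T_env = -4.04 − (-9.2) = +5.16°C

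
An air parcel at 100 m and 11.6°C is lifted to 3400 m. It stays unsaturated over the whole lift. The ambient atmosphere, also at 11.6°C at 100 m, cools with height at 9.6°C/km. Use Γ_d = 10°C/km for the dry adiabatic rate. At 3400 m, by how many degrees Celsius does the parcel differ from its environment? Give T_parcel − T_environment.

-1.32°C (parcel cooler than environment)

Parcel:
  From 100 m to 3400 m (dry): cools by 10 × 3.3 = 33°C, giving -21.4°C.
Environment:
  From 100 m to 3400 m (environment): cools by 9.6 × 3.3 = 31.68°C, giving -20.08°C.
T_parcel − T_env = -21.4 − (-20.08) = -1.32°C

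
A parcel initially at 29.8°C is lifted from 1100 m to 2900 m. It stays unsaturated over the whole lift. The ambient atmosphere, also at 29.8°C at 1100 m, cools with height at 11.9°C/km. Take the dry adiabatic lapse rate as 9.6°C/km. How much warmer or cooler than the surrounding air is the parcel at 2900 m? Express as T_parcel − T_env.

Parcel:
  1100–2900 m, dry: Δz = 1.8 km ⇒ ΔT = -17.28°C; T = 12.52°C
Environment:
  1100–2900 m, environment: Δz = 1.8 km ⇒ ΔT = -21.42°C; T = 8.38°C
T_parcel − T_env = 12.52 − 8.38 = +4.14°C

+4.14°C (parcel warmer than environment)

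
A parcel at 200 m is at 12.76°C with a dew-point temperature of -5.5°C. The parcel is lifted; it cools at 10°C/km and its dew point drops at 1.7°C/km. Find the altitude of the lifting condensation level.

T and T_d converge at 10 − 1.7 = 8.3°C per km
Height above start = (12.76 − (-5.5)) / 8.3 = 2.2 km
LCL altitude = 200 m + 2200 m = 2400 m

2400 m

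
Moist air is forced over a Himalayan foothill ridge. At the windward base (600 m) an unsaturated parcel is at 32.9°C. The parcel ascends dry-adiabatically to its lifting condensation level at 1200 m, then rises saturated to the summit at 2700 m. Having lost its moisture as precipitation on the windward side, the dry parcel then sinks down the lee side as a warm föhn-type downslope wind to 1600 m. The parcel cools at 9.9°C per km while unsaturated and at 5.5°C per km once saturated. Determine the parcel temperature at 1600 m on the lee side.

29.6°C

Dry to 1200 m: -9.9 × 0.6 km = -5.94°C, so T = 26.96°C.
Saturated to 2700 m: -5.5 × 1.5 km = -8.25°C, so T = 18.71°C.
Dry descent to 1600 m: +9.9 × 1.1 km = +10.89°C, so T = 29.6°C.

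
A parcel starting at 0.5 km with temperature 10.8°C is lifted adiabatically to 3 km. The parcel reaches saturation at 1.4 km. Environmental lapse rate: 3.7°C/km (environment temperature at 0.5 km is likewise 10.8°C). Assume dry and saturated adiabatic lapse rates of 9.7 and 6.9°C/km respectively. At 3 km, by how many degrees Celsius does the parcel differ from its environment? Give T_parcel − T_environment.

Parcel:
  Dry to 1400 m: -9.7 × 0.9 km = -8.73°C, so T = 2.07°C.
  Saturated to 3000 m: -6.9 × 1.6 km = -11.04°C, so T = -8.97°C.
Environment:
  Environment to 3000 m: -3.7 × 2.5 km = -9.25°C, so T = 1.55°C.
T_parcel − T_env = -8.97 − 1.55 = -10.52°C

-10.52°C (parcel cooler than environment)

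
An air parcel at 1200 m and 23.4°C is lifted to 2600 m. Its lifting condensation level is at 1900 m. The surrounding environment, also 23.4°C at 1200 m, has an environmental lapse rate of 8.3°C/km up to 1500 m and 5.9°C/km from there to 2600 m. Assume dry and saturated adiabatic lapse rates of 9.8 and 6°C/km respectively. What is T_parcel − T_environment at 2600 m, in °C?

Parcel:
  Dry to 1900 m: -9.8 × 0.7 km = -6.86°C, so T = 16.54°C.
  Saturated to 2600 m: -6 × 0.7 km = -4.2°C, so T = 12.34°C.
Environment:
  Environment, lower layer to 1500 m: -8.3 × 0.3 km = -2.49°C, so T = 20.91°C.
  Environment, upper layer to 2600 m: -5.9 × 1.1 km = -6.49°C, so T = 14.42°C.
T_parcel − T_env = 12.34 − 14.42 = -2.08°C

-2.08°C (parcel cooler than environment)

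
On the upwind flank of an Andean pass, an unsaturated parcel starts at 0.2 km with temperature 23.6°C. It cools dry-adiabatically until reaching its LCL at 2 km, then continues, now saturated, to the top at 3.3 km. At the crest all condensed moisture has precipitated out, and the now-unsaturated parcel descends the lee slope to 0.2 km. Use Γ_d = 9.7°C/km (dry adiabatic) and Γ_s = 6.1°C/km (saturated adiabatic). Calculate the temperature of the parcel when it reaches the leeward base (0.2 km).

28.28°C

From 200 m to 2000 m (dry): cools by 9.7 × 1.8 = 17.46°C, giving 6.14°C.
From 2000 m to 3300 m (saturated): cools by 6.1 × 1.3 = 7.93°C, giving -1.79°C.
From 3300 m to 200 m (dry descent): warms by 9.7 × 3.1 = 30.07°C, giving 28.28°C.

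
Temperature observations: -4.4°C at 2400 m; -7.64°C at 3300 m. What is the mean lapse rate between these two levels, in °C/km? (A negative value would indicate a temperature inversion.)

3.6°C/km

Γ = −ΔT/Δz = (-4.4 − (-7.64)) / (3300 − 2400) m
  = 3.24°C / 0.9 km = 3.6°C/km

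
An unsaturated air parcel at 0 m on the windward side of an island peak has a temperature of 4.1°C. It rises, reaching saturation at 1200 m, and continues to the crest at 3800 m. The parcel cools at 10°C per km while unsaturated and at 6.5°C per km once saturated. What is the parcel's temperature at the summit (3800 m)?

-24.8°C

0 → 1200 m (dry, 10°C/km): ΔT = -10 × 1.2 = -12°C → T = -7.9°C
1200 → 3800 m (saturated, 6.5°C/km): ΔT = -6.5 × 2.6 = -16.9°C → T = -24.8°C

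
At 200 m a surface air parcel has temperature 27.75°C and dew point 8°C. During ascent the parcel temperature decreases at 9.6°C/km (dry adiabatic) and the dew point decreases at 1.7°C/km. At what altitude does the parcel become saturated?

2700 m

T and T_d converge at 9.6 − 1.7 = 7.9°C per km
Height above start = (27.75 − 8) / 7.9 = 2.5 km
LCL altitude = 200 m + 2500 m = 2700 m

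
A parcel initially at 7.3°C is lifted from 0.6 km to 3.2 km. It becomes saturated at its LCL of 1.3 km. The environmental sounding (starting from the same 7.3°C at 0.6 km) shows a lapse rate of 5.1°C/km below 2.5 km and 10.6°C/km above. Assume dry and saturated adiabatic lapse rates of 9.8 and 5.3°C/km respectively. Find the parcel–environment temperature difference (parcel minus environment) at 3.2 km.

+0.18°C (parcel warmer than environment)

Parcel:
  Dry to 1300 m: -9.8 × 0.7 km = -6.86°C, so T = 0.44°C.
  Saturated to 3200 m: -5.3 × 1.9 km = -10.07°C, so T = -9.63°C.
Environment:
  Environment, lower layer to 2500 m: -5.1 × 1.9 km = -9.69°C, so T = -2.39°C.
  Environment, upper layer to 3200 m: -10.6 × 0.7 km = -7.42°C, so T = -9.81°C.
T_parcel − T_env = -9.63 − (-9.81) = +0.18°C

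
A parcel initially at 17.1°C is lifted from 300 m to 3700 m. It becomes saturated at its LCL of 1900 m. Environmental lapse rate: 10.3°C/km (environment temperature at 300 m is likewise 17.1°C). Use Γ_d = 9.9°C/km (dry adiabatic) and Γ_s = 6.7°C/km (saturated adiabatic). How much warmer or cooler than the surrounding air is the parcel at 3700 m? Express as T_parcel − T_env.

Parcel:
  Dry to 1900 m: -9.9 × 1.6 km = -15.84°C, so T = 1.26°C.
  Saturated to 3700 m: -6.7 × 1.8 km = -12.06°C, so T = -10.8°C.
Environment:
  Environment to 3700 m: -10.3 × 3.4 km = -35.02°C, so T = -17.92°C.
T_parcel − T_env = -10.8 − (-17.92) = +7.12°C

+7.12°C (parcel warmer than environment)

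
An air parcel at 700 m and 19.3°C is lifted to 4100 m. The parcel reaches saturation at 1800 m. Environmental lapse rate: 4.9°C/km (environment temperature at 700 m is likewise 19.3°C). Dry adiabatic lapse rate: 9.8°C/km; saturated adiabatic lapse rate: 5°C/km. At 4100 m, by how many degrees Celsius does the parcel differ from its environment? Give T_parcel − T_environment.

-5.62°C (parcel cooler than environment)

Parcel:
  700 → 1800 m (dry, 9.8°C/km): ΔT = -9.8 × 1.1 = -10.78°C → T = 8.52°C
  1800 → 4100 m (saturated, 5°C/km): ΔT = -5 × 2.3 = -11.5°C → T = -2.98°C
Environment:
  700 → 4100 m (environment, 4.9°C/km): ΔT = -4.9 × 3.4 = -16.66°C → T = 2.64°C
T_parcel − T_env = -2.98 − 2.64 = -5.62°C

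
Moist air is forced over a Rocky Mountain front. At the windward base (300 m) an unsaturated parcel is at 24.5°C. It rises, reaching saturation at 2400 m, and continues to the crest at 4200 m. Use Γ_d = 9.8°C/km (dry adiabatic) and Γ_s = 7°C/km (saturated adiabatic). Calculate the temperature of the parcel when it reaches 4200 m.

300 → 2400 m (dry, 9.8°C/km): ΔT = -9.8 × 2.1 = -20.58°C → T = 3.92°C
2400 → 4200 m (saturated, 7°C/km): ΔT = -7 × 1.8 = -12.6°C → T = -8.68°C

-8.68°C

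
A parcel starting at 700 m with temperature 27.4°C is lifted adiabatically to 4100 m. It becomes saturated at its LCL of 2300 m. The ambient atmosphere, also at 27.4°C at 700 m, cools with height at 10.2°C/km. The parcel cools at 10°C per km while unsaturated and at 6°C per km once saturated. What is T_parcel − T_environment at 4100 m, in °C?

Parcel:
  700 → 2300 m (dry, 10°C/km): ΔT = -10 × 1.6 = -16°C → T = 11.4°C
  2300 → 4100 m (saturated, 6°C/km): ΔT = -6 × 1.8 = -10.8°C → T = 0.6°C
Environment:
  700 → 4100 m (environment, 10.2°C/km): ΔT = -10.2 × 3.4 = -34.68°C → T = -7.28°C
T_parcel − T_env = 0.6 − (-7.28) = +7.88°C

+7.88°C (parcel warmer than environment)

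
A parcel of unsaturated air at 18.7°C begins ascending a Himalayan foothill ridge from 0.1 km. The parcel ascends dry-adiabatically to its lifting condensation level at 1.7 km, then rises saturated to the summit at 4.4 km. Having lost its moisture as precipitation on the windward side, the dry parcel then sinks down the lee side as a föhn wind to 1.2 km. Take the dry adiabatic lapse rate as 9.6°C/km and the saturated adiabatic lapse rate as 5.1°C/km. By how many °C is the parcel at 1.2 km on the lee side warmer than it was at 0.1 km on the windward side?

+1.59°C

100 → 1700 m (dry, 9.6°C/km): ΔT = -9.6 × 1.6 = -15.36°C → T = 3.34°C
1700 → 4400 m (saturated, 5.1°C/km): ΔT = -5.1 × 2.7 = -13.77°C → T = -10.43°C
4400 → 1200 m (dry descent, 9.6°C/km): ΔT = +9.6 × 3.2 = +30.72°C → T = 20.29°C
Net change vs windward start: 20.29 − 18.7 = +1.59°C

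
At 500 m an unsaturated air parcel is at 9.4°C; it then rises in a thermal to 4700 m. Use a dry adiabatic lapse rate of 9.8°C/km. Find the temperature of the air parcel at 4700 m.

500–4700 m, dry adiabatic: Δz = 4.2 km ⇒ ΔT = -41.16°C; T = -31.76°C

-31.76°C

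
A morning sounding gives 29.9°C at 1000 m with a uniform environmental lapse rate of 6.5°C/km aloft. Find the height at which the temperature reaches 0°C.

5600 m

Height above start = (29.9 − 0) / 6.5 = 4.6 km
Altitude = 1000 m + 4600 m = 5600 m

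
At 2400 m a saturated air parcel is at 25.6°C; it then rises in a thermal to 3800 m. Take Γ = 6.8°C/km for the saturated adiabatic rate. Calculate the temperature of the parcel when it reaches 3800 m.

16.08°C

Saturated adiabatic to 3800 m: -6.8 × 1.4 km = -9.52°C, so T = 16.08°C.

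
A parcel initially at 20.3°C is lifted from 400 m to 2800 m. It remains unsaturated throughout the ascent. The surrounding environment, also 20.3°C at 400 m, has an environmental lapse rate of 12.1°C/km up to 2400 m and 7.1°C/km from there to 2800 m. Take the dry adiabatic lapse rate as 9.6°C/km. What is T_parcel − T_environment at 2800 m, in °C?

Parcel:
  From 400 m to 2800 m (dry): cools by 9.6 × 2.4 = 23.04°C, giving -2.74°C.
Environment:
  From 400 m to 2400 m (environment, lower layer): cools by 12.1 × 2 = 24.2°C, giving -3.9°C.
  From 2400 m to 2800 m (environment, upper layer): cools by 7.1 × 0.4 = 2.84°C, giving -6.74°C.
T_parcel − T_env = -2.74 − (-6.74) = +4°C

+4°C (parcel warmer than environment)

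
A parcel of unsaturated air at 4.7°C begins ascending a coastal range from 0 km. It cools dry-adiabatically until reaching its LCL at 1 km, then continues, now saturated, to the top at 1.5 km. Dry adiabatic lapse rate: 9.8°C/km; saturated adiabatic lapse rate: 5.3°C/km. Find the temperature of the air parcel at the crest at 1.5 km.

0–1000 m, dry: Δz = 1 km ⇒ ΔT = -9.8°C; T = -5.1°C
1000–1500 m, saturated: Δz = 0.5 km ⇒ ΔT = -2.65°C; T = -7.75°C

-7.75°C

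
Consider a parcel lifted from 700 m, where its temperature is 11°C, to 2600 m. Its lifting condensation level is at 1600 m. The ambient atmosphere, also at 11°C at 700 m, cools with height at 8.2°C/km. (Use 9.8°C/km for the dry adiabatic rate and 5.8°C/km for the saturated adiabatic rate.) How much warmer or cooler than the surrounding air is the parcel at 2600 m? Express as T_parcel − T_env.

Parcel:
  700–1600 m, dry: Δz = 0.9 km ⇒ ΔT = -8.82°C; T = 2.18°C
  1600–2600 m, saturated: Δz = 1 km ⇒ ΔT = -5.8°C; T = -3.62°C
Environment:
  700–2600 m, environment: Δz = 1.9 km ⇒ ΔT = -15.58°C; T = -4.58°C
T_parcel − T_env = -3.62 − (-4.58) = +0.96°C

+0.96°C (parcel warmer than environment)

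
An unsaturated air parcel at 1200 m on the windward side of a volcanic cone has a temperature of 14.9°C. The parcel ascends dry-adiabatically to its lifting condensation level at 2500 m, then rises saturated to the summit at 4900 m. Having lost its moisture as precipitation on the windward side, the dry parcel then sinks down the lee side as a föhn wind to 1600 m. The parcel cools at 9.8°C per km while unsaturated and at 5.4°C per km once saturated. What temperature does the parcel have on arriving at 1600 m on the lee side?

21.54°C

1200–2500 m, dry: Δz = 1.3 km ⇒ ΔT = -12.74°C; T = 2.16°C
2500–4900 m, saturated: Δz = 2.4 km ⇒ ΔT = -12.96°C; T = -10.8°C
4900–1600 m, dry descent: Δz = 3.3 km ⇒ ΔT = +32.34°C; T = 21.54°C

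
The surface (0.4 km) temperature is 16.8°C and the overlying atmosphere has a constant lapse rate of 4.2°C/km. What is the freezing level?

Height above start = (16.8 − 0) / 4.2 = 4 km
Altitude = 400 m + 4000 m = 4400 m

4.4 km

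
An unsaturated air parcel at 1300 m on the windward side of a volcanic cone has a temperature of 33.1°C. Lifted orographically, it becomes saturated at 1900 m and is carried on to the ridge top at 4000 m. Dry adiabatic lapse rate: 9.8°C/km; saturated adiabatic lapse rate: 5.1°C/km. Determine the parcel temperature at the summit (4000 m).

1300 → 1900 m (dry, 9.8°C/km): ΔT = -9.8 × 0.6 = -5.88°C → T = 27.22°C
1900 → 4000 m (saturated, 5.1°C/km): ΔT = -5.1 × 2.1 = -10.71°C → T = 16.51°C

16.51°C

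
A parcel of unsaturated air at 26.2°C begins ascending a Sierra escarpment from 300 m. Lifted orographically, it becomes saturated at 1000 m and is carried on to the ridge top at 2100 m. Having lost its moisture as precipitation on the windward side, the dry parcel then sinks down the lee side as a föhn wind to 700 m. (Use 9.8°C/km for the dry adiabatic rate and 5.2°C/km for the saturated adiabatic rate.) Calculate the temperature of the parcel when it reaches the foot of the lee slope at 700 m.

300–1000 m, dry: Δz = 0.7 km ⇒ ΔT = -6.86°C; T = 19.34°C
1000–2100 m, saturated: Δz = 1.1 km ⇒ ΔT = -5.72°C; T = 13.62°C
2100–700 m, dry descent: Δz = 1.4 km ⇒ ΔT = +13.72°C; T = 27.34°C

27.34°C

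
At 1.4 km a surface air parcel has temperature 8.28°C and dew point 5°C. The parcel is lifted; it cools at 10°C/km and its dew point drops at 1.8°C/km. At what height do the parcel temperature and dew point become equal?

T and T_d converge at 10 − 1.8 = 8.2°C per km
Height above start = (8.28 − 5) / 8.2 = 0.4 km
LCL altitude = 1400 m + 400 m = 1800 m

1.8 km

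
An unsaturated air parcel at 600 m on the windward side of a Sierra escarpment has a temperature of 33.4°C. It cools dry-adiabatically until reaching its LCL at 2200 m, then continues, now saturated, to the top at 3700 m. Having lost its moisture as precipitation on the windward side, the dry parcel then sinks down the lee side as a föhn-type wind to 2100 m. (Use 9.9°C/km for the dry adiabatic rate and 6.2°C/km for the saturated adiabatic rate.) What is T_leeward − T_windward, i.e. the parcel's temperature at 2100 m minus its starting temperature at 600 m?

-9.3°C

Dry to 2200 m: -9.9 × 1.6 km = -15.84°C, so T = 17.56°C.
Saturated to 3700 m: -6.2 × 1.5 km = -9.3°C, so T = 8.26°C.
Dry descent to 2100 m: +9.9 × 1.6 km = +15.84°C, so T = 24.1°C.
Net change vs windward start: 24.1 − 33.4 = -9.3°C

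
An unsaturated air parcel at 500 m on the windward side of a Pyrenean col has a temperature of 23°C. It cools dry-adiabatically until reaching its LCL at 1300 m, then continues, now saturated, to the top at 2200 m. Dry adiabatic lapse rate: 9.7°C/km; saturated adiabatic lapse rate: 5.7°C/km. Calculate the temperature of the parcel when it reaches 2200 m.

10.11°C

Dry to 1300 m: -9.7 × 0.8 km = -7.76°C, so T = 15.24°C.
Saturated to 2200 m: -5.7 × 0.9 km = -5.13°C, so T = 10.11°C.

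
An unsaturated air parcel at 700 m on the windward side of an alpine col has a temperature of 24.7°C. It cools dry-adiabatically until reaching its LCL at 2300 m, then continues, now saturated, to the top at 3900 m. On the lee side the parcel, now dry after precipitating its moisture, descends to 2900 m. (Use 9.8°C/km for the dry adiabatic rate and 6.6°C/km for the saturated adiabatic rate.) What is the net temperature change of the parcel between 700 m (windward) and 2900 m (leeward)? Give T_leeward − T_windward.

Dry to 2300 m: -9.8 × 1.6 km = -15.68°C, so T = 9.02°C.
Saturated to 3900 m: -6.6 × 1.6 km = -10.56°C, so T = -1.54°C.
Dry descent to 2900 m: +9.8 × 1 km = +9.8°C, so T = 8.26°C.
Net change vs windward start: 8.26 − 24.7 = -16.44°C

-16.44°C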